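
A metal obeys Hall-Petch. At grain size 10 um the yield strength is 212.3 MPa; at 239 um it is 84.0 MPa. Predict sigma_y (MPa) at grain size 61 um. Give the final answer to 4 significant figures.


sigma_y = sigma0 + k / sqrt(d)
1/sqrt(d1) = 1/sqrt(1e-05) = 316.228;  1/sqrt(d2) = 64.6846
k = (sigma1 - sigma2) / (1/sqrt(d1) - 1/sqrt(d2)) = (212.3 - 84.0) / (316.228 - 64.6846) = 0.510052 MPa*m^0.5
sigma0 = sigma1 - k/sqrt(d1) = 212.3 - 0.510052*316.228 = 51.0075 MPa
sigma_y(d3) = 51.0075 + 0.510052 / sqrt(6.1e-05) = 116.3 MPa


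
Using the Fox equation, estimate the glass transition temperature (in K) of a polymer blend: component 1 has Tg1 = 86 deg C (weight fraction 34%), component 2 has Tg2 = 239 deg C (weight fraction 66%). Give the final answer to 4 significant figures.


1/Tg = w1/Tg1 + w2/Tg2 (in Kelvin)
Tg1 = 359.15 K, Tg2 = 512.15 K
1/Tg = 0.34/359.15 + 0.66/512.15
Tg = 447.4 K


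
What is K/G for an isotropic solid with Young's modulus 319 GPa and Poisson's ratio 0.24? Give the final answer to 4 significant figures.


G = E / (2*(1+nu))
G = 319 / (2*(1+0.24)) = 128.629 GPa
K = E / (3*(1-2*nu))
K = 319 / (3*(1-2*0.24)) = 204.487 GPa
K/G = 204.487 / 128.629 = 1.59


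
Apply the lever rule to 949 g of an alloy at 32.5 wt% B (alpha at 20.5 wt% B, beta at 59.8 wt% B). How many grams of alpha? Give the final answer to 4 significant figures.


f_alpha = (C_beta - C0) / (C_beta - C_alpha)
f_alpha = (59.8 - 32.5) / (59.8 - 20.5) = 0.694656
m_alpha = f_alpha * m_total = 0.694656 * 949 = 659.2 g


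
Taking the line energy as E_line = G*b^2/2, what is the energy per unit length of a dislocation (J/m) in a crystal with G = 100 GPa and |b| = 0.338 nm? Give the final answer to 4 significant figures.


E = G*b^2/2
b = 0.338 nm = 3.38e-10 m
G = 100 GPa = 1e+11 Pa
E = 0.5 * 1e+11 * (3.38e-10)^2
E = 5.712e-09 J/m


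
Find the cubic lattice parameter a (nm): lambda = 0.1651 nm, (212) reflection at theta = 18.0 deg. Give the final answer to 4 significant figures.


d = lambda / (2*sin(theta))
d = 0.1651 / (2*sin(18.0 deg))
d = 0.267137 nm
a = d * sqrt(h^2+k^2+l^2) = 0.267137 * sqrt(9)
a = 0.8014 nm


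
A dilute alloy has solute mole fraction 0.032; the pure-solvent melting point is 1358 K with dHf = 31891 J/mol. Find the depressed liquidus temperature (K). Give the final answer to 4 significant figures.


dT = R*Tm^2*x / dHf
dT = 8.314 * 1358^2 * 0.032 / 31891
dT = 15.3848 K
T_new = 1358 - 15.3848 = 1343 K


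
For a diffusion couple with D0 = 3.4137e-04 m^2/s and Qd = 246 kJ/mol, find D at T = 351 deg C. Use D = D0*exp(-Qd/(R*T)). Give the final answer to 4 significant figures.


D = D0 * exp(-Qd / (R*T))
T = 624.15 K
D = 3.4137e-04 * exp(-246e3 / (8.314 * 624.15))
D = 8.809e-25 m^2/s


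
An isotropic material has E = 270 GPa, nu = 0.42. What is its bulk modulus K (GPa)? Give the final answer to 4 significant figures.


K = E / (3*(1-2*nu))
K = 270 / (3*(1-2*0.42))
K = 562.5 GPa


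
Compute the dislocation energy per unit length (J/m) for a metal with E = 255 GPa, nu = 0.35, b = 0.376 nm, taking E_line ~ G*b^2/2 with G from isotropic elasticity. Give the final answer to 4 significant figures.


Step 1: G = E / (2*(1+nu))
G = 255 / (2*(1+0.35)) = 94.4444 GPa = 9.44444e+10 Pa
Step 2: E_line = G*b^2/2
b = 0.376 nm = 3.76e-10 m
E_line = 0.5 * 9.44444e+10 * (3.76e-10)^2 = 6.676e-09 J/m


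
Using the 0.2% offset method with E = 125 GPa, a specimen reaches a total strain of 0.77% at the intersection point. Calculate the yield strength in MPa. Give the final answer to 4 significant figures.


Offset strain = 0.002
Elastic strain at yield = total_strain - offset = 7.7e-03 - 0.002 = 5.7e-03
sigma_y = E * elastic_strain = 125000 * 5.7e-03
sigma_y = 712.5 MPa


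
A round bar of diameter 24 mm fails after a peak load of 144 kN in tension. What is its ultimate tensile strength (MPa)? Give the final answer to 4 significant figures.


A0 = pi*(d/2)^2 = pi*(24/2)^2 = 452.389 mm^2
UTS = F_max / A0 = 144*1000 / 452.389
UTS = 318.3 MPa


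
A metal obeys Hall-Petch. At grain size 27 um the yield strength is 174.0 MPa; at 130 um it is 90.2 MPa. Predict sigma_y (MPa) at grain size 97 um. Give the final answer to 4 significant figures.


sigma_y = sigma0 + k / sqrt(d)
1/sqrt(d1) = 1/sqrt(2.7e-05) = 192.45;  1/sqrt(d2) = 87.7058
k = (sigma1 - sigma2) / (1/sqrt(d1) - 1/sqrt(d2)) = (174.0 - 90.2) / (192.45 - 87.7058) = 0.800044 MPa*m^0.5
sigma0 = sigma1 - k/sqrt(d1) = 174.0 - 0.800044*192.45 = 20.0315 MPa
sigma_y(d3) = 20.0315 + 0.800044 / sqrt(9.7e-05) = 101.3 MPa


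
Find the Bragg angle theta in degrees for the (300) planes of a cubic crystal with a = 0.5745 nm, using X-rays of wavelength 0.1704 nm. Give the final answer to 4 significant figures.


d = a / sqrt(h^2+k^2+l^2)
d = 0.5745 / sqrt(9) = 0.1915 nm
lambda = 2*d*sin(theta)  =>  sin(theta) = lambda / (2*d)
sin(theta) = 0.1704 / (2 * 0.1915) = 0.444909
theta = 26.42 deg


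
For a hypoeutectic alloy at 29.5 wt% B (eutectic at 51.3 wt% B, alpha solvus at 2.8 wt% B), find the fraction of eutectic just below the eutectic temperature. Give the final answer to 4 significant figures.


f_primary = (C_e - C0) / (C_e - C_alpha_max)
f_primary = (51.3 - 29.5) / (51.3 - 2.8)
f_primary = 0.449485
f_eutectic = 1 - 0.449485 = 0.5505


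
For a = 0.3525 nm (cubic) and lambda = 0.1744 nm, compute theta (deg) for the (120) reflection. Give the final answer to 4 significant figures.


d = a / sqrt(h^2+k^2+l^2)
d = 0.3525 / sqrt(5) = 0.157643 nm
lambda = 2*d*sin(theta)  =>  sin(theta) = lambda / (2*d)
sin(theta) = 0.1744 / (2 * 0.157643) = 0.553149
theta = 33.58 deg


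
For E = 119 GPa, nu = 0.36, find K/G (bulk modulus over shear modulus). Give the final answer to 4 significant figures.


G = E / (2*(1+nu))
G = 119 / (2*(1+0.36)) = 43.75 GPa
K = E / (3*(1-2*nu))
K = 119 / (3*(1-2*0.36)) = 141.667 GPa
K/G = 141.667 / 43.75 = 3.238


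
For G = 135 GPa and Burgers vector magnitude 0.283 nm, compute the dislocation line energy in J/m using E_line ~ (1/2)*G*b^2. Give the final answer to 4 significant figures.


E = G*b^2/2
b = 0.283 nm = 2.83e-10 m
G = 135 GPa = 1.35e+11 Pa
E = 0.5 * 1.35e+11 * (2.83e-10)^2
E = 5.406e-09 J/m


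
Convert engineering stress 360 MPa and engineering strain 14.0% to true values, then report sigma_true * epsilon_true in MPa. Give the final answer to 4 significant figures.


sigma_true = sigma_eng * (1 + epsilon_eng)
sigma_true = 360 * (1 + 0.14) = 410.4 MPa
epsilon_true = ln(1 + epsilon_eng)
epsilon_true = ln(1 + 0.14) = 0.131028
sigma_true * epsilon_true = 410.4 * 0.131028 = 53.77 MPa


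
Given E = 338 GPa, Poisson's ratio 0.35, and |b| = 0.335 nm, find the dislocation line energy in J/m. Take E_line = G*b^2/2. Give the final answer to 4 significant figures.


Step 1: G = E / (2*(1+nu))
G = 338 / (2*(1+0.35)) = 125.185 GPa = 1.25185e+11 Pa
Step 2: E_line = G*b^2/2
b = 0.335 nm = 3.35e-10 m
E_line = 0.5 * 1.25185e+11 * (3.35e-10)^2 = 7.024e-09 J/m


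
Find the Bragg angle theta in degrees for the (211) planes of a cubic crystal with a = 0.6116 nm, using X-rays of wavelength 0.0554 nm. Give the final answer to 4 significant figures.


d = a / sqrt(h^2+k^2+l^2)
d = 0.6116 / sqrt(6) = 0.249685 nm
lambda = 2*d*sin(theta)  =>  sin(theta) = lambda / (2*d)
sin(theta) = 0.0554 / (2 * 0.249685) = 0.11094
theta = 6.37 deg


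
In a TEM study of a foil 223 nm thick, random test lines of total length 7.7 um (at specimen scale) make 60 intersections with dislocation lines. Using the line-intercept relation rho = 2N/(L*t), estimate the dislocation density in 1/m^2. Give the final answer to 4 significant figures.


rho = 2N / (L * t)
L = 7.7 um = 7.7e-06 m, t = 223 nm = 2.23e-07 m
rho = 2 * 60 / (7.7e-06 * 2.23e-07)
rho = 6.989e+13 1/m^2


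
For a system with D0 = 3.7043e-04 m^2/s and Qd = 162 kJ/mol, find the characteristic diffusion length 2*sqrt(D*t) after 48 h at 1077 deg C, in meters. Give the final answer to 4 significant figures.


Step 1: D = D0 * exp(-Qd/(R*T))
T = 1350.15 K
D = 3.7043e-04 * exp(-162e3 / (8.314 * 1350.15)) = 1.99995e-10 m^2/s
Step 2: L = 2*sqrt(D*t)
t = 48 h = 172800 s
L = 2*sqrt(1.99995e-10 * 172800) = 0.01176 m


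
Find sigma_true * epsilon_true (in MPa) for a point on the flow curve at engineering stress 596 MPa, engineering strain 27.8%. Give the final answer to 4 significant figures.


sigma_true = sigma_eng * (1 + epsilon_eng)
sigma_true = 596 * (1 + 0.278) = 761.688 MPa
epsilon_true = ln(1 + epsilon_eng)
epsilon_true = ln(1 + 0.278) = 0.245296
sigma_true * epsilon_true = 761.688 * 0.245296 = 186.8 MPa


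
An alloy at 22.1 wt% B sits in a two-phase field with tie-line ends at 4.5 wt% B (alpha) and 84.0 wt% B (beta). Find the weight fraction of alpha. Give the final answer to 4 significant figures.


f_alpha = (C_beta - C0) / (C_beta - C_alpha)
f_alpha = (84.0 - 22.1) / (84.0 - 4.5)
f_alpha = 0.7786


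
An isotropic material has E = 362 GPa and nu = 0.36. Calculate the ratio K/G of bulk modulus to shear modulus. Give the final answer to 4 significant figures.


G = E / (2*(1+nu))
G = 362 / (2*(1+0.36)) = 133.088 GPa
K = E / (3*(1-2*nu))
K = 362 / (3*(1-2*0.36)) = 430.952 GPa
K/G = 430.952 / 133.088 = 3.238


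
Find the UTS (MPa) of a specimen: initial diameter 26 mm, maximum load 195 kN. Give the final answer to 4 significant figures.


A0 = pi*(d/2)^2 = pi*(26/2)^2 = 530.929 mm^2
UTS = F_max / A0 = 195*1000 / 530.929
UTS = 367.3 MPa


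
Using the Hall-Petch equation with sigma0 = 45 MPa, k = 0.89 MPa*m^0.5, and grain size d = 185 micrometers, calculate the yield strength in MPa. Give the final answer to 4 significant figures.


sigma_y = sigma0 + k / sqrt(d)
d = 185 um = 1.85e-04 m
sigma_y = 45 + 0.89 / sqrt(1.85e-04)
sigma_y = 110.4 MPa


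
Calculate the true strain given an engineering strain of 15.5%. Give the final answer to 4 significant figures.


epsilon_true = ln(1 + epsilon_eng)
epsilon_true = ln(1 + 0.155)
epsilon_true = 0.1441


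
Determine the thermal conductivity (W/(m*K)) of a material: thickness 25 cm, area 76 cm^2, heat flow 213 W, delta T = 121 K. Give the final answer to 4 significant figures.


k = Q*L / (A*dT)
L = 0.25 m, A = 7.6e-03 m^2
k = 213 * 0.25 / (7.6e-03 * 121)
k = 57.91 W/(m*K)


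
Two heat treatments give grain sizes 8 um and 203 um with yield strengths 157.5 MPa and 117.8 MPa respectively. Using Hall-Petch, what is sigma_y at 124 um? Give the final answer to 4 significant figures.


sigma_y = sigma0 + k / sqrt(d)
1/sqrt(d1) = 1/sqrt(8e-06) = 353.553;  1/sqrt(d2) = 70.1862
k = (sigma1 - sigma2) / (1/sqrt(d1) - 1/sqrt(d2)) = (157.5 - 117.8) / (353.553 - 70.1862) = 0.140101 MPa*m^0.5
sigma0 = sigma1 - k/sqrt(d1) = 157.5 - 0.140101*353.553 = 107.967 MPa
sigma_y(d3) = 107.967 + 0.140101 / sqrt(1.24e-04) = 120.5 MPa


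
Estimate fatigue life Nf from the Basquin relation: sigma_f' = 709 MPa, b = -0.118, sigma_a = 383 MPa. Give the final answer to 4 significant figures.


sigma_a = sigma_f' * (2*Nf)^b
2*Nf = (sigma_a / sigma_f')^(1/b)
2*Nf = (383 / 709)^(1/-0.118)
2*Nf = 184.716
Nf = 92.36 cycles


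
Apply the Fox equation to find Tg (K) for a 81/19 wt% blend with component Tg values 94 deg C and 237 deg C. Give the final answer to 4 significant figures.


1/Tg = w1/Tg1 + w2/Tg2 (in Kelvin)
Tg1 = 367.15 K, Tg2 = 510.15 K
1/Tg = 0.81/367.15 + 0.19/510.15
Tg = 387.8 K


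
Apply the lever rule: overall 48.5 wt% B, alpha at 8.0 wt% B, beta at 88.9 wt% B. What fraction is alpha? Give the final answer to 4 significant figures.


f_alpha = (C_beta - C0) / (C_beta - C_alpha)
f_alpha = (88.9 - 48.5) / (88.9 - 8.0)
f_alpha = 0.4994


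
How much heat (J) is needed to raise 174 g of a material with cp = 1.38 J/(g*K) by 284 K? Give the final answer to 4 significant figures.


Q = m * cp * dT
Q = 174 * 1.38 * 284
Q = 68190 J


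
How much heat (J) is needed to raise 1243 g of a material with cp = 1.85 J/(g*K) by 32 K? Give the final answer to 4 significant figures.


Q = m * cp * dT
Q = 1243 * 1.85 * 32
Q = 73590 J


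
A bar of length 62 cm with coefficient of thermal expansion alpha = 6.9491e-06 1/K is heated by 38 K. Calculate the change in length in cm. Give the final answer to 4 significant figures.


dL = L0 * alpha * dT
dL = 62 * 6.9491e-06 * 38
dL = 0.01637 cm


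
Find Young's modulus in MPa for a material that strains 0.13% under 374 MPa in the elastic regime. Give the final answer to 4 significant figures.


E = sigma / epsilon
epsilon = 0.13% = 1.3e-03
E = 374 / 1.3e-03
E = 287700 MPa


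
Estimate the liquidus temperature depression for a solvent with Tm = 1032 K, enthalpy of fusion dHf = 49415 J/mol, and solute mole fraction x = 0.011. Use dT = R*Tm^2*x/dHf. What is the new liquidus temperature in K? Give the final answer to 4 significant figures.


dT = R*Tm^2*x / dHf
dT = 8.314 * 1032^2 * 0.011 / 49415
dT = 1.97108 K
T_new = 1032 - 1.97108 = 1030 K


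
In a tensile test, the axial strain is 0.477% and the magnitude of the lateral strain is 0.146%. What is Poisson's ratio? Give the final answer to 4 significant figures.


nu = -epsilon_lat / epsilon_axial
Lateral strain is contraction (negative), so using magnitudes:
nu = 0.146 / 0.477
nu = 0.3061


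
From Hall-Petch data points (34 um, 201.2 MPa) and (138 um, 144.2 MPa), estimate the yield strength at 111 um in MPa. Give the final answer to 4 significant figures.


sigma_y = sigma0 + k / sqrt(d)
1/sqrt(d1) = 1/sqrt(3.4e-05) = 171.499;  1/sqrt(d2) = 85.1257
k = (sigma1 - sigma2) / (1/sqrt(d1) - 1/sqrt(d2)) = (201.2 - 144.2) / (171.499 - 85.1257) = 0.659929 MPa*m^0.5
sigma0 = sigma1 - k/sqrt(d1) = 201.2 - 0.659929*171.499 = 88.0231 MPa
sigma_y(d3) = 88.0231 + 0.659929 / sqrt(1.11e-04) = 150.7 MPa


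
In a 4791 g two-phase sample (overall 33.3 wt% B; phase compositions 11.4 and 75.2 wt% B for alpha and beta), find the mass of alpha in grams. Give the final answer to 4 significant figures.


f_alpha = (C_beta - C0) / (C_beta - C_alpha)
f_alpha = (75.2 - 33.3) / (75.2 - 11.4) = 0.65674
m_alpha = f_alpha * m_total = 0.65674 * 4791 = 3146 g


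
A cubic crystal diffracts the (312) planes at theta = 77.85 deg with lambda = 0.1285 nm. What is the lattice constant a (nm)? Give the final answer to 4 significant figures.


d = lambda / (2*sin(theta))
d = 0.1285 / (2*sin(77.85 deg))
d = 0.0657222 nm
a = d * sqrt(h^2+k^2+l^2) = 0.0657222 * sqrt(14)
a = 0.2459 nm


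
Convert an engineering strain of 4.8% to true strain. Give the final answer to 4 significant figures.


epsilon_true = ln(1 + epsilon_eng)
epsilon_true = ln(1 + 0.048)
epsilon_true = 0.04688


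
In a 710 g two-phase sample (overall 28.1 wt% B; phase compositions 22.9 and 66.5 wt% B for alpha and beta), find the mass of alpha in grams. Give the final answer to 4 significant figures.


f_alpha = (C_beta - C0) / (C_beta - C_alpha)
f_alpha = (66.5 - 28.1) / (66.5 - 22.9) = 0.880734
m_alpha = f_alpha * m_total = 0.880734 * 710 = 625.3 g


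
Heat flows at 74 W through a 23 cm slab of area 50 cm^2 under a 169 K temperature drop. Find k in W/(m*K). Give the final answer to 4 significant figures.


k = Q*L / (A*dT)
L = 0.23 m, A = 5e-03 m^2
k = 74 * 0.23 / (5e-03 * 169)
k = 20.14 W/(m*K)


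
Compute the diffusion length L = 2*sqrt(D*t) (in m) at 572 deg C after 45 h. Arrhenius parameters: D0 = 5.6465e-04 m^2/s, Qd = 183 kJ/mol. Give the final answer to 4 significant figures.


Step 1: D = D0 * exp(-Qd/(R*T))
T = 845.15 K
D = 5.6465e-04 * exp(-183e3 / (8.314 * 845.15)) = 2.76073e-15 m^2/s
Step 2: L = 2*sqrt(D*t)
t = 45 h = 162000 s
L = 2*sqrt(2.76073e-15 * 162000) = 4.23e-05 m


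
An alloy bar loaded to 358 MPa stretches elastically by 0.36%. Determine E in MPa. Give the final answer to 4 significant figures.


E = sigma / epsilon
epsilon = 0.36% = 3.6e-03
E = 358 / 3.6e-03
E = 99440 MPa


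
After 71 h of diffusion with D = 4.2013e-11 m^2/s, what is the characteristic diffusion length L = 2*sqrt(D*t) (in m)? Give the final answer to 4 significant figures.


t = 71 hr = 255600 s
Diffusion length = 2*sqrt(D*t)
= 2*sqrt(4.2013e-11 * 255600)
= 6.554e-03 m


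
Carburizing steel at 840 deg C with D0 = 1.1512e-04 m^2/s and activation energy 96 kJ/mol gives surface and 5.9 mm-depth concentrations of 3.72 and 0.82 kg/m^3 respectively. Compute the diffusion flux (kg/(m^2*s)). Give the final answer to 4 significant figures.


Step 1: D = D0 * exp(-Qd/(R*T))
T = 840 + 273.15 = 1113.15 K
D = 1.1512e-04 * exp(-96e3 / (8.314 * 1113.15)) = 3.599e-09 m^2/s
Step 2: J = D * (C1 - C2) / dx
J = 3.599e-09 * (3.72 - 0.82) / 5.9e-03
J = 1.769e-06 kg/(m^2*s)


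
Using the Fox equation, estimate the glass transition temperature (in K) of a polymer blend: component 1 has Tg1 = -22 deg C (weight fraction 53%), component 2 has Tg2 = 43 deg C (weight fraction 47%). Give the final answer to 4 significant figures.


1/Tg = w1/Tg1 + w2/Tg2 (in Kelvin)
Tg1 = 251.15 K, Tg2 = 316.15 K
1/Tg = 0.53/251.15 + 0.47/316.15
Tg = 278 K


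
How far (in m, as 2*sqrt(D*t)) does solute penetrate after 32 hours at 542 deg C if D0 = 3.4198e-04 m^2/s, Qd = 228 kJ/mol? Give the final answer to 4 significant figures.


Step 1: D = D0 * exp(-Qd/(R*T))
T = 815.15 K
D = 3.4198e-04 * exp(-228e3 / (8.314 * 815.15)) = 8.38072e-19 m^2/s
Step 2: L = 2*sqrt(D*t)
t = 32 h = 115200 s
L = 2*sqrt(8.38072e-19 * 115200) = 6.214e-07 m


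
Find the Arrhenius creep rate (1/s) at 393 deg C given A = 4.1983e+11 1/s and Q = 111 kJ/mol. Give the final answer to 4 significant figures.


rate = A * exp(-Q / (R*T))
T = 393 + 273.15 = 666.15 K
rate = 4.1983e+11 * exp(-111e3 / (8.314 * 666.15))
rate = 829.7 1/s


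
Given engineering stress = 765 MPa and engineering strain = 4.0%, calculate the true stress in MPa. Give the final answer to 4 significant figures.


sigma_true = sigma_eng * (1 + epsilon_eng)
sigma_true = 765 * (1 + 0.04)
sigma_true = 795.6 MPa


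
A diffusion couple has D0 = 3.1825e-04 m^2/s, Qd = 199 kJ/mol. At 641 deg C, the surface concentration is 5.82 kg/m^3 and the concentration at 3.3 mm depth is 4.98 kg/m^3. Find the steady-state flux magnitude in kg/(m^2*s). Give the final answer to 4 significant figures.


Step 1: D = D0 * exp(-Qd/(R*T))
T = 641 + 273.15 = 914.15 K
D = 3.1825e-04 * exp(-199e3 / (8.314 * 914.15)) = 1.35355e-15 m^2/s
Step 2: J = D * (C1 - C2) / dx
J = 1.35355e-15 * (5.82 - 4.98) / 3.3e-03
J = 3.445e-13 kg/(m^2*s)


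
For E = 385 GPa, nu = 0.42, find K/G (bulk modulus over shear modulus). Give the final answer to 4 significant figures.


G = E / (2*(1+nu))
G = 385 / (2*(1+0.42)) = 135.563 GPa
K = E / (3*(1-2*nu))
K = 385 / (3*(1-2*0.42)) = 802.083 GPa
K/G = 802.083 / 135.563 = 5.917


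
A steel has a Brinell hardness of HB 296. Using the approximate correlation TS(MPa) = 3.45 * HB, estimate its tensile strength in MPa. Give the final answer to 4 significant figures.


TS (MPa) = 3.45 * HB
TS = 3.45 * 296
TS = 1021 MPa


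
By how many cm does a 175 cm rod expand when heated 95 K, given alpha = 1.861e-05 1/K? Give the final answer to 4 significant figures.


dL = L0 * alpha * dT
dL = 175 * 1.861e-05 * 95
dL = 0.3094 cm


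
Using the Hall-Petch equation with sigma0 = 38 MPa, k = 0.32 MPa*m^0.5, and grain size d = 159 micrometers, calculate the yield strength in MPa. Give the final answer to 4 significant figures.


sigma_y = sigma0 + k / sqrt(d)
d = 159 um = 1.59e-04 m
sigma_y = 38 + 0.32 / sqrt(1.59e-04)
sigma_y = 63.38 MPa


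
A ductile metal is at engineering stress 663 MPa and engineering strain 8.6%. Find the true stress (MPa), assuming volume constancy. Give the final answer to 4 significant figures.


sigma_true = sigma_eng * (1 + epsilon_eng)
sigma_true = 663 * (1 + 0.086)
sigma_true = 720 MPa


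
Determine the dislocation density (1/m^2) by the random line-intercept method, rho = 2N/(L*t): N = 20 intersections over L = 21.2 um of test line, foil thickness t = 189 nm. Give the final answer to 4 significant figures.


rho = 2N / (L * t)
L = 21.2 um = 2.12e-05 m, t = 189 nm = 1.89e-07 m
rho = 2 * 20 / (2.12e-05 * 1.89e-07)
rho = 9.983e+12 1/m^2


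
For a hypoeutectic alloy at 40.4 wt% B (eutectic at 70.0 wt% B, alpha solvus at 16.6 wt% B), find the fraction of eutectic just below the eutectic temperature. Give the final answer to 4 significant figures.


f_primary = (C_e - C0) / (C_e - C_alpha_max)
f_primary = (70.0 - 40.4) / (70.0 - 16.6)
f_primary = 0.554307
f_eutectic = 1 - 0.554307 = 0.4457


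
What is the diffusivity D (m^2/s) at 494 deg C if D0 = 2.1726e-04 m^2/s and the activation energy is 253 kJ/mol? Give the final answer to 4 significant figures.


D = D0 * exp(-Qd / (R*T))
T = 767.15 K
D = 2.1726e-04 * exp(-253e3 / (8.314 * 767.15))
D = 1.288e-21 m^2/s


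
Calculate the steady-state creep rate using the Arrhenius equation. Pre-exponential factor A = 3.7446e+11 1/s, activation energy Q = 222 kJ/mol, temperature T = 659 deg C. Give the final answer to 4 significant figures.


rate = A * exp(-Q / (R*T))
T = 659 + 273.15 = 932.15 K
rate = 3.7446e+11 * exp(-222e3 / (8.314 * 932.15))
rate = 0.1358 1/s


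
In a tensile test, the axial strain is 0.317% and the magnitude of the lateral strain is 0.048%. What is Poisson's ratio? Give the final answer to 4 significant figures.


nu = -epsilon_lat / epsilon_axial
Lateral strain is contraction (negative), so using magnitudes:
nu = 0.048 / 0.317
nu = 0.1514


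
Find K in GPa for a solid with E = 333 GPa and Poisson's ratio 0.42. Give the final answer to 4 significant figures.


K = E / (3*(1-2*nu))
K = 333 / (3*(1-2*0.42))
K = 693.8 GPa


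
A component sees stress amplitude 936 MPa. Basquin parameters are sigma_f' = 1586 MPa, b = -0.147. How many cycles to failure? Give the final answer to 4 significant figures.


sigma_a = sigma_f' * (2*Nf)^b
2*Nf = (sigma_a / sigma_f')^(1/b)
2*Nf = (936 / 1586)^(1/-0.147)
2*Nf = 36.1417
Nf = 18.07 cycles


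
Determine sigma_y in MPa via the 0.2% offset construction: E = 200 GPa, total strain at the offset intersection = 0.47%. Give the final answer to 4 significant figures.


Offset strain = 0.002
Elastic strain at yield = total_strain - offset = 4.7e-03 - 0.002 = 2.7e-03
sigma_y = E * elastic_strain = 200000 * 2.7e-03
sigma_y = 540 MPa


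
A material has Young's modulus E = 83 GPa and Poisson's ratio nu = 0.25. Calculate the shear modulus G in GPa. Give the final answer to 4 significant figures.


G = E / (2*(1+nu))
G = 83 / (2*(1+0.25))
G = 33.2 GPa


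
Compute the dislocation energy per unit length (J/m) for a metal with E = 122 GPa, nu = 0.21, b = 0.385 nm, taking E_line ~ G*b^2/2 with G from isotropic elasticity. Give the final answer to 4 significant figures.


Step 1: G = E / (2*(1+nu))
G = 122 / (2*(1+0.21)) = 50.4132 GPa = 5.04132e+10 Pa
Step 2: E_line = G*b^2/2
b = 0.385 nm = 3.85e-10 m
E_line = 0.5 * 5.04132e+10 * (3.85e-10)^2 = 3.736e-09 J/m


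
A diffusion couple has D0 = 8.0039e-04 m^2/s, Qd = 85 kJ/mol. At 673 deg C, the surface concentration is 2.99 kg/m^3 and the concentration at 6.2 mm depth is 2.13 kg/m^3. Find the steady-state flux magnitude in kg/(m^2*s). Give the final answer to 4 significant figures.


Step 1: D = D0 * exp(-Qd/(R*T))
T = 673 + 273.15 = 946.15 K
D = 8.0039e-04 * exp(-85e3 / (8.314 * 946.15)) = 1.62364e-08 m^2/s
Step 2: J = D * (C1 - C2) / dx
J = 1.62364e-08 * (2.99 - 2.13) / 6.2e-03
J = 2.252e-06 kg/(m^2*s)


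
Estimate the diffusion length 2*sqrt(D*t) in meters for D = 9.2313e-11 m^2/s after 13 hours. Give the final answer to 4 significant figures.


t = 13 hr = 46800 s
Diffusion length = 2*sqrt(D*t)
= 2*sqrt(9.2313e-11 * 46800)
= 4.157e-03 m


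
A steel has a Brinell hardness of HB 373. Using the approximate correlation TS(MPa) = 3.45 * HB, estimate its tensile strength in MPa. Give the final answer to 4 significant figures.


TS (MPa) = 3.45 * HB
TS = 3.45 * 373
TS = 1287 MPa


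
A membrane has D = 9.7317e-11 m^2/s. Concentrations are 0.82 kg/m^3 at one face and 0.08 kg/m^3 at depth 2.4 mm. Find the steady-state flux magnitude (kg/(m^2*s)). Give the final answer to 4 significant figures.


J = -D * (dC/dx) = D * (C1 - C2) / dx
J = 9.7317e-11 * (0.82 - 0.08) / 2.4e-03
J = 3.001e-08 kg/(m^2*s)


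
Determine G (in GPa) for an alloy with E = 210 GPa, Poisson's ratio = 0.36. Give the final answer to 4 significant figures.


G = E / (2*(1+nu))
G = 210 / (2*(1+0.36))
G = 77.21 GPa


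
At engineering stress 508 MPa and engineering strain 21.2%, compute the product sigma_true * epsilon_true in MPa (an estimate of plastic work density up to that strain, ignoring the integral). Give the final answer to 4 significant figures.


sigma_true = sigma_eng * (1 + epsilon_eng)
sigma_true = 508 * (1 + 0.212) = 615.696 MPa
epsilon_true = ln(1 + epsilon_eng)
epsilon_true = ln(1 + 0.212) = 0.192272
sigma_true * epsilon_true = 615.696 * 0.192272 = 118.4 MPa


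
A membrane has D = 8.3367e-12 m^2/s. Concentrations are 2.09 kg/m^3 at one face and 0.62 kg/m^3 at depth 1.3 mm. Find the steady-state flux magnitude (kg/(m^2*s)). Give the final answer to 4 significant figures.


J = -D * (dC/dx) = D * (C1 - C2) / dx
J = 8.3367e-12 * (2.09 - 0.62) / 1.3e-03
J = 9.427e-09 kg/(m^2*s)


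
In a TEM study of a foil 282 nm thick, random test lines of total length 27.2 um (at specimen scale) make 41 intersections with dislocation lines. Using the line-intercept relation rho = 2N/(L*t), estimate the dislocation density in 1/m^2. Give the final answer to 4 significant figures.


rho = 2N / (L * t)
L = 27.2 um = 2.72e-05 m, t = 282 nm = 2.82e-07 m
rho = 2 * 41 / (2.72e-05 * 2.82e-07)
rho = 1.069e+13 1/m^2


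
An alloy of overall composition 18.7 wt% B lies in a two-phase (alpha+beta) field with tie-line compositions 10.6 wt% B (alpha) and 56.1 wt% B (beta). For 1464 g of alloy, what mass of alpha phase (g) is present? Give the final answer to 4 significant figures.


f_alpha = (C_beta - C0) / (C_beta - C_alpha)
f_alpha = (56.1 - 18.7) / (56.1 - 10.6) = 0.821978
m_alpha = f_alpha * m_total = 0.821978 * 1464 = 1203 g


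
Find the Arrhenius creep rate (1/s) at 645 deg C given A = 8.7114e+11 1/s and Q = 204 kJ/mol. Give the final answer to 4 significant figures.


rate = A * exp(-Q / (R*T))
T = 645 + 273.15 = 918.15 K
rate = 8.7114e+11 * exp(-204e3 / (8.314 * 918.15))
rate = 2.157 1/s


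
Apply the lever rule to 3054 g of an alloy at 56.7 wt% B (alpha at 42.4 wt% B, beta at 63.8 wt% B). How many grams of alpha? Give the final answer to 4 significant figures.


f_alpha = (C_beta - C0) / (C_beta - C_alpha)
f_alpha = (63.8 - 56.7) / (63.8 - 42.4) = 0.331776
m_alpha = f_alpha * m_total = 0.331776 * 3054 = 1013 g


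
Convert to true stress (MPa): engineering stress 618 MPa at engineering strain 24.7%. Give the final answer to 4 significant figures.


sigma_true = sigma_eng * (1 + epsilon_eng)
sigma_true = 618 * (1 + 0.247)
sigma_true = 770.6 MPa


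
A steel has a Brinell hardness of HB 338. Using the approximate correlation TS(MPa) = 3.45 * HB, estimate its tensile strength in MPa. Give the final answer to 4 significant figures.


TS (MPa) = 3.45 * HB
TS = 3.45 * 338
TS = 1166 MPa


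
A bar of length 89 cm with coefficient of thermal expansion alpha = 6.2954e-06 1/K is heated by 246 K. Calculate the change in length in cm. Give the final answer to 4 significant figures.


dL = L0 * alpha * dT
dL = 89 * 6.2954e-06 * 246
dL = 0.1378 cm


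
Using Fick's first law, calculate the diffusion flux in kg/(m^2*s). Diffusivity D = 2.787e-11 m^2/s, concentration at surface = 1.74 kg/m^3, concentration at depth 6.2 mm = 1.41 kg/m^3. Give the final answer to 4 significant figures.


J = -D * (dC/dx) = D * (C1 - C2) / dx
J = 2.787e-11 * (1.74 - 1.41) / 6.2e-03
J = 1.483e-09 kg/(m^2*s)


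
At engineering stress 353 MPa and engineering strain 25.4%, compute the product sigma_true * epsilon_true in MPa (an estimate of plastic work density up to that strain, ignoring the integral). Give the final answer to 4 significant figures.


sigma_true = sigma_eng * (1 + epsilon_eng)
sigma_true = 353 * (1 + 0.254) = 442.662 MPa
epsilon_true = ln(1 + epsilon_eng)
epsilon_true = ln(1 + 0.254) = 0.226338
sigma_true * epsilon_true = 442.662 * 0.226338 = 100.2 MPa


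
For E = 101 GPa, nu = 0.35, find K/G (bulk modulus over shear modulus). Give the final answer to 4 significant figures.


G = E / (2*(1+nu))
G = 101 / (2*(1+0.35)) = 37.4074 GPa
K = E / (3*(1-2*nu))
K = 101 / (3*(1-2*0.35)) = 112.222 GPa
K/G = 112.222 / 37.4074 = 3


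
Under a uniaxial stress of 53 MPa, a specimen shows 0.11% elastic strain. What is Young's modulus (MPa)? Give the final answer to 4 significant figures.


E = sigma / epsilon
epsilon = 0.11% = 1.1e-03
E = 53 / 1.1e-03
E = 48180 MPa


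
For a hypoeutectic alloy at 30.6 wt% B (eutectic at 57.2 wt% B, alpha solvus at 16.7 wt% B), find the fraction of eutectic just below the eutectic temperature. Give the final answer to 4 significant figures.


f_primary = (C_e - C0) / (C_e - C_alpha_max)
f_primary = (57.2 - 30.6) / (57.2 - 16.7)
f_primary = 0.65679
f_eutectic = 1 - 0.65679 = 0.3432


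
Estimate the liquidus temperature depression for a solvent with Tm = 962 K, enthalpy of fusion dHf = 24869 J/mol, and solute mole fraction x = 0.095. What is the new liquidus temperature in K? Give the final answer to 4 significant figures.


dT = R*Tm^2*x / dHf
dT = 8.314 * 962^2 * 0.095 / 24869
dT = 29.3918 K
T_new = 962 - 29.3918 = 932.6 K


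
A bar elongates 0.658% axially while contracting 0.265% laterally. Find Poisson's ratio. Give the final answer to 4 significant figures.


nu = -epsilon_lat / epsilon_axial
Lateral strain is contraction (negative), so using magnitudes:
nu = 0.265 / 0.658
nu = 0.4027


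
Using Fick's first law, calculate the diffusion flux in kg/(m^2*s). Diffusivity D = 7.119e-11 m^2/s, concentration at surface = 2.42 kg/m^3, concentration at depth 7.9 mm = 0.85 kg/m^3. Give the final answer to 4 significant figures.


J = -D * (dC/dx) = D * (C1 - C2) / dx
J = 7.119e-11 * (2.42 - 0.85) / 7.9e-03
J = 1.415e-08 kg/(m^2*s)


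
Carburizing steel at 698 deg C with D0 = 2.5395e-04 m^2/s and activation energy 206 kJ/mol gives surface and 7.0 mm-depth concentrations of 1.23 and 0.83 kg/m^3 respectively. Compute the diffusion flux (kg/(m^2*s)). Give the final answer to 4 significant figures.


Step 1: D = D0 * exp(-Qd/(R*T))
T = 698 + 273.15 = 971.15 K
D = 2.5395e-04 * exp(-206e3 / (8.314 * 971.15)) = 2.11035e-15 m^2/s
Step 2: J = D * (C1 - C2) / dx
J = 2.11035e-15 * (1.23 - 0.83) / 7e-03
J = 1.206e-13 kg/(m^2*s)


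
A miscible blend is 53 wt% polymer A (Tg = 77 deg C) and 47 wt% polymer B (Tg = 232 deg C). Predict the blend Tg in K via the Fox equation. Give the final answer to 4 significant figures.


1/Tg = w1/Tg1 + w2/Tg2 (in Kelvin)
Tg1 = 350.15 K, Tg2 = 505.15 K
1/Tg = 0.53/350.15 + 0.47/505.15
Tg = 409.2 K


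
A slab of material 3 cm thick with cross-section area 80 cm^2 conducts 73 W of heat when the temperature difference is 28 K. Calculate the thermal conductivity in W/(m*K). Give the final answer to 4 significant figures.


k = Q*L / (A*dT)
L = 0.03 m, A = 8e-03 m^2
k = 73 * 0.03 / (8e-03 * 28)
k = 9.777 W/(m*K)


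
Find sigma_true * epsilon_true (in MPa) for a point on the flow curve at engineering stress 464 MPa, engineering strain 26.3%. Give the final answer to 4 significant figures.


sigma_true = sigma_eng * (1 + epsilon_eng)
sigma_true = 464 * (1 + 0.263) = 586.032 MPa
epsilon_true = ln(1 + epsilon_eng)
epsilon_true = ln(1 + 0.263) = 0.23349
sigma_true * epsilon_true = 586.032 * 0.23349 = 136.8 MPa


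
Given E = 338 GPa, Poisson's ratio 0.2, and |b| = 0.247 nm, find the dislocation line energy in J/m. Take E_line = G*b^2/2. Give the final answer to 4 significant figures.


Step 1: G = E / (2*(1+nu))
G = 338 / (2*(1+0.2)) = 140.833 GPa = 1.40833e+11 Pa
Step 2: E_line = G*b^2/2
b = 0.247 nm = 2.47e-10 m
E_line = 0.5 * 1.40833e+11 * (2.47e-10)^2 = 4.296e-09 J/m


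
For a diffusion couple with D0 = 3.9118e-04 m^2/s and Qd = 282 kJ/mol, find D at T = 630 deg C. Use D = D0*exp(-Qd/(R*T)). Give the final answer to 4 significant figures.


D = D0 * exp(-Qd / (R*T))
T = 903.15 K
D = 3.9118e-04 * exp(-282e3 / (8.314 * 903.15))
D = 1.914e-20 m^2/s


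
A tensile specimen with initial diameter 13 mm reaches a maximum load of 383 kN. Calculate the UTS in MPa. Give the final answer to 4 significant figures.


A0 = pi*(d/2)^2 = pi*(13/2)^2 = 132.732 mm^2
UTS = F_max / A0 = 383*1000 / 132.732
UTS = 2886 MPa


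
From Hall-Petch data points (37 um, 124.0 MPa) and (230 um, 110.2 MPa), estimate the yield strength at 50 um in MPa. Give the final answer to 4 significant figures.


sigma_y = sigma0 + k / sqrt(d)
1/sqrt(d1) = 1/sqrt(3.7e-05) = 164.399;  1/sqrt(d2) = 65.938
k = (sigma1 - sigma2) / (1/sqrt(d1) - 1/sqrt(d2)) = (124.0 - 110.2) / (164.399 - 65.938) = 0.140157 MPa*m^0.5
sigma0 = sigma1 - k/sqrt(d1) = 124.0 - 0.140157*164.399 = 100.958 MPa
sigma_y(d3) = 100.958 + 0.140157 / sqrt(5e-05) = 120.8 MPa


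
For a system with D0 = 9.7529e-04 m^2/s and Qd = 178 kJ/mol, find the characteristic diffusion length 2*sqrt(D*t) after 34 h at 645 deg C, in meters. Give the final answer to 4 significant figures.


Step 1: D = D0 * exp(-Qd/(R*T))
T = 918.15 K
D = 9.7529e-04 * exp(-178e3 / (8.314 * 918.15)) = 7.2801e-14 m^2/s
Step 2: L = 2*sqrt(D*t)
t = 34 h = 122400 s
L = 2*sqrt(7.2801e-14 * 122400) = 1.888e-04 m


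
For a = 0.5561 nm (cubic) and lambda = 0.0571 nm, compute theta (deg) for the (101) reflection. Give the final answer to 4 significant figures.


d = a / sqrt(h^2+k^2+l^2)
d = 0.5561 / sqrt(2) = 0.393222 nm
lambda = 2*d*sin(theta)  =>  sin(theta) = lambda / (2*d)
sin(theta) = 0.0571 / (2 * 0.393222) = 0.0726053
theta = 4.164 deg


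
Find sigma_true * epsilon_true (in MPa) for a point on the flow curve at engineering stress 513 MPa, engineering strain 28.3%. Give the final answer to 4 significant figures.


sigma_true = sigma_eng * (1 + epsilon_eng)
sigma_true = 513 * (1 + 0.283) = 658.179 MPa
epsilon_true = ln(1 + epsilon_eng)
epsilon_true = ln(1 + 0.283) = 0.249201
sigma_true * epsilon_true = 658.179 * 0.249201 = 164 MPa


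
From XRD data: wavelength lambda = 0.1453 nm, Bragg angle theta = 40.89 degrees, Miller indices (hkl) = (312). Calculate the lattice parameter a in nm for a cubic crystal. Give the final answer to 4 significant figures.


d = lambda / (2*sin(theta))
d = 0.1453 / (2*sin(40.89 deg))
d = 0.110982 nm
a = d * sqrt(h^2+k^2+l^2) = 0.110982 * sqrt(14)
a = 0.4153 nm


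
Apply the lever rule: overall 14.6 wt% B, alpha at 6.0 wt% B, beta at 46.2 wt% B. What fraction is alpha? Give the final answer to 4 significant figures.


f_alpha = (C_beta - C0) / (C_beta - C_alpha)
f_alpha = (46.2 - 14.6) / (46.2 - 6.0)
f_alpha = 0.7861


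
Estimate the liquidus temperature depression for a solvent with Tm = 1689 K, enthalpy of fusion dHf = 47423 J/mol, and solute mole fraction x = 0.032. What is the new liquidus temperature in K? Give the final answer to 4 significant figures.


dT = R*Tm^2*x / dHf
dT = 8.314 * 1689^2 * 0.032 / 47423
dT = 16.0041 K
T_new = 1689 - 16.0041 = 1673 K


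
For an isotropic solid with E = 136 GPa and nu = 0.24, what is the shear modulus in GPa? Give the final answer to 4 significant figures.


G = E / (2*(1+nu))
G = 136 / (2*(1+0.24))
G = 54.84 GPa


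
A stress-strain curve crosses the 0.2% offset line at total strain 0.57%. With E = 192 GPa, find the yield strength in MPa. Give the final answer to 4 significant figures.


Offset strain = 0.002
Elastic strain at yield = total_strain - offset = 5.7e-03 - 0.002 = 3.7e-03
sigma_y = E * elastic_strain = 192000 * 3.7e-03
sigma_y = 710.4 MPa


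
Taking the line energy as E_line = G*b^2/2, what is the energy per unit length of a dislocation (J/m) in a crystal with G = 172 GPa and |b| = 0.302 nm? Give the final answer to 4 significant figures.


E = G*b^2/2
b = 0.302 nm = 3.02e-10 m
G = 172 GPa = 1.72e+11 Pa
E = 0.5 * 1.72e+11 * (3.02e-10)^2
E = 7.844e-09 J/m


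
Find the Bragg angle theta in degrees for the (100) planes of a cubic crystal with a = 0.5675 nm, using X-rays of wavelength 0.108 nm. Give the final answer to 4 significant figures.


d = a / sqrt(h^2+k^2+l^2)
d = 0.5675 / sqrt(1) = 0.5675 nm
lambda = 2*d*sin(theta)  =>  sin(theta) = lambda / (2*d)
sin(theta) = 0.108 / (2 * 0.5675) = 0.0951542
theta = 5.46 deg


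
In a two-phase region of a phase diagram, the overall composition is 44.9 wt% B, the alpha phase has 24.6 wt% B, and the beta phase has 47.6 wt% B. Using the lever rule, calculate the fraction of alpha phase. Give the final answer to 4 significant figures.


f_alpha = (C_beta - C0) / (C_beta - C_alpha)
f_alpha = (47.6 - 44.9) / (47.6 - 24.6)
f_alpha = 0.1174


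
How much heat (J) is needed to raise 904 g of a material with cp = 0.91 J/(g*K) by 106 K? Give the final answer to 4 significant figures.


Q = m * cp * dT
Q = 904 * 0.91 * 106
Q = 87200 J


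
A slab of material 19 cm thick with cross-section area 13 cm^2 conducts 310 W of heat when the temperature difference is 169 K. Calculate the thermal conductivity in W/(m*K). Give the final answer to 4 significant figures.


k = Q*L / (A*dT)
L = 0.19 m, A = 1.3e-03 m^2
k = 310 * 0.19 / (1.3e-03 * 169)
k = 268.1 W/(m*K)


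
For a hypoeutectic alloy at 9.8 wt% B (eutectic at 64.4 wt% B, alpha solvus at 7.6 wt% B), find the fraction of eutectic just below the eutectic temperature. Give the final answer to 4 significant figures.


f_primary = (C_e - C0) / (C_e - C_alpha_max)
f_primary = (64.4 - 9.8) / (64.4 - 7.6)
f_primary = 0.961268
f_eutectic = 1 - 0.961268 = 0.03873


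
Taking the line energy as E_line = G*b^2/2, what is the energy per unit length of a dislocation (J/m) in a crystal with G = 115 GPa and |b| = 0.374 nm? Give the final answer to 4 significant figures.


E = G*b^2/2
b = 0.374 nm = 3.74e-10 m
G = 115 GPa = 1.15e+11 Pa
E = 0.5 * 1.15e+11 * (3.74e-10)^2
E = 8.043e-09 J/m


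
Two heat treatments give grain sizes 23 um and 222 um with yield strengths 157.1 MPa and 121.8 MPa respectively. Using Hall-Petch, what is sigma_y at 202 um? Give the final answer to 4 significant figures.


sigma_y = sigma0 + k / sqrt(d)
1/sqrt(d1) = 1/sqrt(2.3e-05) = 208.514;  1/sqrt(d2) = 67.1156
k = (sigma1 - sigma2) / (1/sqrt(d1) - 1/sqrt(d2)) = (157.1 - 121.8) / (208.514 - 67.1156) = 0.249648 MPa*m^0.5
sigma0 = sigma1 - k/sqrt(d1) = 157.1 - 0.249648*208.514 = 105.045 MPa
sigma_y(d3) = 105.045 + 0.249648 / sqrt(2.02e-04) = 122.6 MPa


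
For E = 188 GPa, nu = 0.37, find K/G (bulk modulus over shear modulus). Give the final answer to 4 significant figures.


G = E / (2*(1+nu))
G = 188 / (2*(1+0.37)) = 68.6131 GPa
K = E / (3*(1-2*nu))
K = 188 / (3*(1-2*0.37)) = 241.026 GPa
K/G = 241.026 / 68.6131 = 3.513


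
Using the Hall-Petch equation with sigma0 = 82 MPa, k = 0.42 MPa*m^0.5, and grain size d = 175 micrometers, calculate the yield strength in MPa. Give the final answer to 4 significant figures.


sigma_y = sigma0 + k / sqrt(d)
d = 175 um = 1.75e-04 m
sigma_y = 82 + 0.42 / sqrt(1.75e-04)
sigma_y = 113.7 MPa


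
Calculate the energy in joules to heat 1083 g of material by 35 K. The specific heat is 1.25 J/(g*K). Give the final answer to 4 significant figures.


Q = m * cp * dT
Q = 1083 * 1.25 * 35
Q = 47380 J


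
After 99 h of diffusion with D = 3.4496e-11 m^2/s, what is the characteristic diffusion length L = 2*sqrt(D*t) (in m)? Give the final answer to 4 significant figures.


t = 99 hr = 356400 s
Diffusion length = 2*sqrt(D*t)
= 2*sqrt(3.4496e-11 * 356400)
= 7.013e-03 m


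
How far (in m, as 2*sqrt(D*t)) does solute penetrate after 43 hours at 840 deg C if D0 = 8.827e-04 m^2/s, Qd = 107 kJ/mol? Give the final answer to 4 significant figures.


Step 1: D = D0 * exp(-Qd/(R*T))
T = 1113.15 K
D = 8.827e-04 * exp(-107e3 / (8.314 * 1113.15)) = 8.40716e-09 m^2/s
Step 2: L = 2*sqrt(D*t)
t = 43 h = 154800 s
L = 2*sqrt(8.40716e-09 * 154800) = 0.07215 m
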